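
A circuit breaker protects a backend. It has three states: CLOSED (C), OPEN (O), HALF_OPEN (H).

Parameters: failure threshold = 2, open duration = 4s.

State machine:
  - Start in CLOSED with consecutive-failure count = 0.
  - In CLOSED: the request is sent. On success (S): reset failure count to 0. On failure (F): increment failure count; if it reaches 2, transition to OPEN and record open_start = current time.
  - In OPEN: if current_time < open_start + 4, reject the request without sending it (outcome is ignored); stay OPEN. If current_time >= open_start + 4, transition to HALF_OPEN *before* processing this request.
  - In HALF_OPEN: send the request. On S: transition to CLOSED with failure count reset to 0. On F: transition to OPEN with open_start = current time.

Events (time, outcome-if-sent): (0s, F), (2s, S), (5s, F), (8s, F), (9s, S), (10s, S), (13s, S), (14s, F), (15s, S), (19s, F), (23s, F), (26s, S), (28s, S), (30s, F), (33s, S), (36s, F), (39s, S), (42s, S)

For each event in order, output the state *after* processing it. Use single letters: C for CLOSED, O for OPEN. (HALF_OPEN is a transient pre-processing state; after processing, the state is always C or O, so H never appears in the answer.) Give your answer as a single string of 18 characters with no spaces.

Answer: CCCOOOCCCCOOCCCCCC

Derivation:
State after each event:
  event#1 t=0s outcome=F: state=CLOSED
  event#2 t=2s outcome=S: state=CLOSED
  event#3 t=5s outcome=F: state=CLOSED
  event#4 t=8s outcome=F: state=OPEN
  event#5 t=9s outcome=S: state=OPEN
  event#6 t=10s outcome=S: state=OPEN
  event#7 t=13s outcome=S: state=CLOSED
  event#8 t=14s outcome=F: state=CLOSED
  event#9 t=15s outcome=S: state=CLOSED
  event#10 t=19s outcome=F: state=CLOSED
  event#11 t=23s outcome=F: state=OPEN
  event#12 t=26s outcome=S: state=OPEN
  event#13 t=28s outcome=S: state=CLOSED
  event#14 t=30s outcome=F: state=CLOSED
  event#15 t=33s outcome=S: state=CLOSED
  event#16 t=36s outcome=F: state=CLOSED
  event#17 t=39s outcome=S: state=CLOSED
  event#18 t=42s outcome=S: state=CLOSED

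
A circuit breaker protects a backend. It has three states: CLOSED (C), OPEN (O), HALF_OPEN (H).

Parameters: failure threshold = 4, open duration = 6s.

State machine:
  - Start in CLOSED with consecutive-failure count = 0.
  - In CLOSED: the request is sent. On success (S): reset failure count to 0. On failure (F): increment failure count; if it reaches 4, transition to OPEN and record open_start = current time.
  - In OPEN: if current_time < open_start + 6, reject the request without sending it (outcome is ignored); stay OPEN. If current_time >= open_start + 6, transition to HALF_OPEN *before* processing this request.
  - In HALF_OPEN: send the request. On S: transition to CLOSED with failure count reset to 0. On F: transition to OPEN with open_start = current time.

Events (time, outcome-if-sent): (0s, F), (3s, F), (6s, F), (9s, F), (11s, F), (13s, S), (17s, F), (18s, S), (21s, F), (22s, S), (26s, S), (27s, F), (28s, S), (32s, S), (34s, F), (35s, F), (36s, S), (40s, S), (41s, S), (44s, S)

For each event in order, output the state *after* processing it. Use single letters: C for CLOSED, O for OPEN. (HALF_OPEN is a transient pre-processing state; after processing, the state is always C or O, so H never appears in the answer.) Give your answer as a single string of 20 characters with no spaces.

State after each event:
  event#1 t=0s outcome=F: state=CLOSED
  event#2 t=3s outcome=F: state=CLOSED
  event#3 t=6s outcome=F: state=CLOSED
  event#4 t=9s outcome=F: state=OPEN
  event#5 t=11s outcome=F: state=OPEN
  event#6 t=13s outcome=S: state=OPEN
  event#7 t=17s outcome=F: state=OPEN
  event#8 t=18s outcome=S: state=OPEN
  event#9 t=21s outcome=F: state=OPEN
  event#10 t=22s outcome=S: state=OPEN
  event#11 t=26s outcome=S: state=CLOSED
  event#12 t=27s outcome=F: state=CLOSED
  event#13 t=28s outcome=S: state=CLOSED
  event#14 t=32s outcome=S: state=CLOSED
  event#15 t=34s outcome=F: state=CLOSED
  event#16 t=35s outcome=F: state=CLOSED
  event#17 t=36s outcome=S: state=CLOSED
  event#18 t=40s outcome=S: state=CLOSED
  event#19 t=41s outcome=S: state=CLOSED
  event#20 t=44s outcome=S: state=CLOSED

Answer: CCCOOOOOOOCCCCCCCCCC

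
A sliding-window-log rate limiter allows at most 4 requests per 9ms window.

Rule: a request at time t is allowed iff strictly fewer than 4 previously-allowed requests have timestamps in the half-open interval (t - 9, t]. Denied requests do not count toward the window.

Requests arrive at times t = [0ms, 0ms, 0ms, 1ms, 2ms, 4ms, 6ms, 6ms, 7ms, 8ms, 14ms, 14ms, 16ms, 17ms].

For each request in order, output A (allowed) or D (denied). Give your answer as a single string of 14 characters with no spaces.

Tracking allowed requests in the window:
  req#1 t=0ms: ALLOW
  req#2 t=0ms: ALLOW
  req#3 t=0ms: ALLOW
  req#4 t=1ms: ALLOW
  req#5 t=2ms: DENY
  req#6 t=4ms: DENY
  req#7 t=6ms: DENY
  req#8 t=6ms: DENY
  req#9 t=7ms: DENY
  req#10 t=8ms: DENY
  req#11 t=14ms: ALLOW
  req#12 t=14ms: ALLOW
  req#13 t=16ms: ALLOW
  req#14 t=17ms: ALLOW

Answer: AAAADDDDDDAAAA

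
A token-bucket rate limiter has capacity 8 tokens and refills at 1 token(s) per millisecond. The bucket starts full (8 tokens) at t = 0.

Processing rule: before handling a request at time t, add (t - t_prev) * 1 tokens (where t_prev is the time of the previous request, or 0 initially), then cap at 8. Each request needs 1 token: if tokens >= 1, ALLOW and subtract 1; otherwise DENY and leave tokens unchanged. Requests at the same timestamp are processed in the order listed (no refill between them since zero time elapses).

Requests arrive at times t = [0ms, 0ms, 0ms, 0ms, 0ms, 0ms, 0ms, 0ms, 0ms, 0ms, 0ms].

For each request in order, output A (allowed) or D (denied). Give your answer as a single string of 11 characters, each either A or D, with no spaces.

Answer: AAAAAAAADDD

Derivation:
Simulating step by step:
  req#1 t=0ms: ALLOW
  req#2 t=0ms: ALLOW
  req#3 t=0ms: ALLOW
  req#4 t=0ms: ALLOW
  req#5 t=0ms: ALLOW
  req#6 t=0ms: ALLOW
  req#7 t=0ms: ALLOW
  req#8 t=0ms: ALLOW
  req#9 t=0ms: DENY
  req#10 t=0ms: DENY
  req#11 t=0ms: DENY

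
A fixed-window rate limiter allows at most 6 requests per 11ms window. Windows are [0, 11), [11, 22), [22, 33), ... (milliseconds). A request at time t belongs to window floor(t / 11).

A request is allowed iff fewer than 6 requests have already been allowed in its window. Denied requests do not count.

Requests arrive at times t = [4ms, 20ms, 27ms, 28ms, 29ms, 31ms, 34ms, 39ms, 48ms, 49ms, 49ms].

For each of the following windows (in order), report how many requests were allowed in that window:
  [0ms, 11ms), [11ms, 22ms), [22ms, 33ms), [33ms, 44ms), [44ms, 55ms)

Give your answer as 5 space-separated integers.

Answer: 1 1 4 2 3

Derivation:
Processing requests:
  req#1 t=4ms (window 0): ALLOW
  req#2 t=20ms (window 1): ALLOW
  req#3 t=27ms (window 2): ALLOW
  req#4 t=28ms (window 2): ALLOW
  req#5 t=29ms (window 2): ALLOW
  req#6 t=31ms (window 2): ALLOW
  req#7 t=34ms (window 3): ALLOW
  req#8 t=39ms (window 3): ALLOW
  req#9 t=48ms (window 4): ALLOW
  req#10 t=49ms (window 4): ALLOW
  req#11 t=49ms (window 4): ALLOW

Allowed counts by window: 1 1 4 2 3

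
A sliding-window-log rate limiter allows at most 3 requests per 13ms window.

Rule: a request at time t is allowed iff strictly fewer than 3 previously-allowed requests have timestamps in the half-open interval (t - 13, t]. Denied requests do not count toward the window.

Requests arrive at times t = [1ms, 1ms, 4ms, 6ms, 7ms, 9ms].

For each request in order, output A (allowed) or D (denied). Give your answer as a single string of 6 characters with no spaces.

Answer: AAADDD

Derivation:
Tracking allowed requests in the window:
  req#1 t=1ms: ALLOW
  req#2 t=1ms: ALLOW
  req#3 t=4ms: ALLOW
  req#4 t=6ms: DENY
  req#5 t=7ms: DENY
  req#6 t=9ms: DENY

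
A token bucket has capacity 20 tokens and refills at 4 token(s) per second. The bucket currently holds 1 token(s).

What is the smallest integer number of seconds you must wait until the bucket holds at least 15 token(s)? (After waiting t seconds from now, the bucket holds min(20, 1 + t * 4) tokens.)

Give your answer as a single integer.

Answer: 4

Derivation:
Need 1 + t * 4 >= 15, so t >= 14/4.
Smallest integer t = ceil(14/4) = 4.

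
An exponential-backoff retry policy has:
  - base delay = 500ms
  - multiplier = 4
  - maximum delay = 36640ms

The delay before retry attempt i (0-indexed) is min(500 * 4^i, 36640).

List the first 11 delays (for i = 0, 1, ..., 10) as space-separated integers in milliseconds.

Computing each delay:
  i=0: min(500*4^0, 36640) = 500
  i=1: min(500*4^1, 36640) = 2000
  i=2: min(500*4^2, 36640) = 8000
  i=3: min(500*4^3, 36640) = 32000
  i=4: min(500*4^4, 36640) = 36640
  i=5: min(500*4^5, 36640) = 36640
  i=6: min(500*4^6, 36640) = 36640
  i=7: min(500*4^7, 36640) = 36640
  i=8: min(500*4^8, 36640) = 36640
  i=9: min(500*4^9, 36640) = 36640
  i=10: min(500*4^10, 36640) = 36640

Answer: 500 2000 8000 32000 36640 36640 36640 36640 36640 36640 36640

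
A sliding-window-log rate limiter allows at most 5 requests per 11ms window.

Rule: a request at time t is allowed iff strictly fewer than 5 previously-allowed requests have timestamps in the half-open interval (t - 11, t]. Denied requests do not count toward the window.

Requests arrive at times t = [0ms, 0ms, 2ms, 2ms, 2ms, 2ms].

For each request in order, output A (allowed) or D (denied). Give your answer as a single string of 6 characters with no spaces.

Tracking allowed requests in the window:
  req#1 t=0ms: ALLOW
  req#2 t=0ms: ALLOW
  req#3 t=2ms: ALLOW
  req#4 t=2ms: ALLOW
  req#5 t=2ms: ALLOW
  req#6 t=2ms: DENY

Answer: AAAAAD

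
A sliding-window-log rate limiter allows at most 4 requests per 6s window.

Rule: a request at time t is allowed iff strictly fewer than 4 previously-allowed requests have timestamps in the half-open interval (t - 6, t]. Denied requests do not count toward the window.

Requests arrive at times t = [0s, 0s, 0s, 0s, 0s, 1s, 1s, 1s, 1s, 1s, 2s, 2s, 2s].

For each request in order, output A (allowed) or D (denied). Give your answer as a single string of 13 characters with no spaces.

Tracking allowed requests in the window:
  req#1 t=0s: ALLOW
  req#2 t=0s: ALLOW
  req#3 t=0s: ALLOW
  req#4 t=0s: ALLOW
  req#5 t=0s: DENY
  req#6 t=1s: DENY
  req#7 t=1s: DENY
  req#8 t=1s: DENY
  req#9 t=1s: DENY
  req#10 t=1s: DENY
  req#11 t=2s: DENY
  req#12 t=2s: DENY
  req#13 t=2s: DENY

Answer: AAAADDDDDDDDD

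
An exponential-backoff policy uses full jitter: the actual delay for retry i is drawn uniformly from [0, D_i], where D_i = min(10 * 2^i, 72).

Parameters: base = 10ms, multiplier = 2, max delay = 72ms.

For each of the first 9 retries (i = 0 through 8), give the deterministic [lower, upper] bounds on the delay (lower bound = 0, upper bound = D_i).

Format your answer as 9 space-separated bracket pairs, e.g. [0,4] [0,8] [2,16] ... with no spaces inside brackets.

Computing bounds per retry:
  i=0: D_i=min(10*2^0,72)=10, bounds=[0,10]
  i=1: D_i=min(10*2^1,72)=20, bounds=[0,20]
  i=2: D_i=min(10*2^2,72)=40, bounds=[0,40]
  i=3: D_i=min(10*2^3,72)=72, bounds=[0,72]
  i=4: D_i=min(10*2^4,72)=72, bounds=[0,72]
  i=5: D_i=min(10*2^5,72)=72, bounds=[0,72]
  i=6: D_i=min(10*2^6,72)=72, bounds=[0,72]
  i=7: D_i=min(10*2^7,72)=72, bounds=[0,72]
  i=8: D_i=min(10*2^8,72)=72, bounds=[0,72]

Answer: [0,10] [0,20] [0,40] [0,72] [0,72] [0,72] [0,72] [0,72] [0,72]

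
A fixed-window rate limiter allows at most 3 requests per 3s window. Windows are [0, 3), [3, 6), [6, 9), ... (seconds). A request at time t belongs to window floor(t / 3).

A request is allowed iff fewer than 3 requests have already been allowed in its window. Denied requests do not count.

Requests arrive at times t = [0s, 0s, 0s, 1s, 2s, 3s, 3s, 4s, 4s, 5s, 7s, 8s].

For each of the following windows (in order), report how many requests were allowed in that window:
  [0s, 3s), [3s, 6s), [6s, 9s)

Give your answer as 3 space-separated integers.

Processing requests:
  req#1 t=0s (window 0): ALLOW
  req#2 t=0s (window 0): ALLOW
  req#3 t=0s (window 0): ALLOW
  req#4 t=1s (window 0): DENY
  req#5 t=2s (window 0): DENY
  req#6 t=3s (window 1): ALLOW
  req#7 t=3s (window 1): ALLOW
  req#8 t=4s (window 1): ALLOW
  req#9 t=4s (window 1): DENY
  req#10 t=5s (window 1): DENY
  req#11 t=7s (window 2): ALLOW
  req#12 t=8s (window 2): ALLOW

Allowed counts by window: 3 3 2

Answer: 3 3 2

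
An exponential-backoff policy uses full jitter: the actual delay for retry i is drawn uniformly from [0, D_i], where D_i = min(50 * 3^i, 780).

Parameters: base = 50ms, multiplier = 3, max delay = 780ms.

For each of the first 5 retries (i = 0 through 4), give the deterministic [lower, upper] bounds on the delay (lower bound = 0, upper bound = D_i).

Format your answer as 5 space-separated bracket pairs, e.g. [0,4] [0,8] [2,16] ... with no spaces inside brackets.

Computing bounds per retry:
  i=0: D_i=min(50*3^0,780)=50, bounds=[0,50]
  i=1: D_i=min(50*3^1,780)=150, bounds=[0,150]
  i=2: D_i=min(50*3^2,780)=450, bounds=[0,450]
  i=3: D_i=min(50*3^3,780)=780, bounds=[0,780]
  i=4: D_i=min(50*3^4,780)=780, bounds=[0,780]

Answer: [0,50] [0,150] [0,450] [0,780] [0,780]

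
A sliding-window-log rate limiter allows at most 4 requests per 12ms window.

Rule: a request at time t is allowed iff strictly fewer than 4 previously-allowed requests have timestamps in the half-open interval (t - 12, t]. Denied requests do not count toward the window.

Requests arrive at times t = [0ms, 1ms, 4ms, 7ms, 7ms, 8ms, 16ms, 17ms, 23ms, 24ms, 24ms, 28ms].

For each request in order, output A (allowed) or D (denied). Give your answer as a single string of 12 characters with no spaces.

Answer: AAAADDAAAADA

Derivation:
Tracking allowed requests in the window:
  req#1 t=0ms: ALLOW
  req#2 t=1ms: ALLOW
  req#3 t=4ms: ALLOW
  req#4 t=7ms: ALLOW
  req#5 t=7ms: DENY
  req#6 t=8ms: DENY
  req#7 t=16ms: ALLOW
  req#8 t=17ms: ALLOW
  req#9 t=23ms: ALLOW
  req#10 t=24ms: ALLOW
  req#11 t=24ms: DENY
  req#12 t=28ms: ALLOW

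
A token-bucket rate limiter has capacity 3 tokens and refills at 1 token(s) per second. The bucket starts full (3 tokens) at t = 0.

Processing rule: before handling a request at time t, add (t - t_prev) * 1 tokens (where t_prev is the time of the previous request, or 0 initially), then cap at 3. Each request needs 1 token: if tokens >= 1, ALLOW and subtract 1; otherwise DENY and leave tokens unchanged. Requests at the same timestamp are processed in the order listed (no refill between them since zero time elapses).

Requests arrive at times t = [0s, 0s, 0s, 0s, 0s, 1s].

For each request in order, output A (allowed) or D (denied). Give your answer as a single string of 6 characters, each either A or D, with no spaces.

Simulating step by step:
  req#1 t=0s: ALLOW
  req#2 t=0s: ALLOW
  req#3 t=0s: ALLOW
  req#4 t=0s: DENY
  req#5 t=0s: DENY
  req#6 t=1s: ALLOW

Answer: AAADDA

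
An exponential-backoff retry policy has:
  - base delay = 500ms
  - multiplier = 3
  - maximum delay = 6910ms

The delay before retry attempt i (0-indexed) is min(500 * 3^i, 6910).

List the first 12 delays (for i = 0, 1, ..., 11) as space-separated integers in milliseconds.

Computing each delay:
  i=0: min(500*3^0, 6910) = 500
  i=1: min(500*3^1, 6910) = 1500
  i=2: min(500*3^2, 6910) = 4500
  i=3: min(500*3^3, 6910) = 6910
  i=4: min(500*3^4, 6910) = 6910
  i=5: min(500*3^5, 6910) = 6910
  i=6: min(500*3^6, 6910) = 6910
  i=7: min(500*3^7, 6910) = 6910
  i=8: min(500*3^8, 6910) = 6910
  i=9: min(500*3^9, 6910) = 6910
  i=10: min(500*3^10, 6910) = 6910
  i=11: min(500*3^11, 6910) = 6910

Answer: 500 1500 4500 6910 6910 6910 6910 6910 6910 6910 6910 6910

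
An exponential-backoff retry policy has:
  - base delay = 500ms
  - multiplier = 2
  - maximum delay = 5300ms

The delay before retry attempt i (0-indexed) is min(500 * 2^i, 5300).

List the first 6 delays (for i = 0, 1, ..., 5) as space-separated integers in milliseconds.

Answer: 500 1000 2000 4000 5300 5300

Derivation:
Computing each delay:
  i=0: min(500*2^0, 5300) = 500
  i=1: min(500*2^1, 5300) = 1000
  i=2: min(500*2^2, 5300) = 2000
  i=3: min(500*2^3, 5300) = 4000
  i=4: min(500*2^4, 5300) = 5300
  i=5: min(500*2^5, 5300) = 5300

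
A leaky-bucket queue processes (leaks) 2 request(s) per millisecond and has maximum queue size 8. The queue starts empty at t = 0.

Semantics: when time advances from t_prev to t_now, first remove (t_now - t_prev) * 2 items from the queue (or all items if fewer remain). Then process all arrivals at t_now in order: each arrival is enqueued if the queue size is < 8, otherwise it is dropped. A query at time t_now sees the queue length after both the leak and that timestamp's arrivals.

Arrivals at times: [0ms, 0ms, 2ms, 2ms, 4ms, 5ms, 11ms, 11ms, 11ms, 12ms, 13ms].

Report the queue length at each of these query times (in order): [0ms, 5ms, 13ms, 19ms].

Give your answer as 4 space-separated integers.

Queue lengths at query times:
  query t=0ms: backlog = 2
  query t=5ms: backlog = 1
  query t=13ms: backlog = 1
  query t=19ms: backlog = 0

Answer: 2 1 1 0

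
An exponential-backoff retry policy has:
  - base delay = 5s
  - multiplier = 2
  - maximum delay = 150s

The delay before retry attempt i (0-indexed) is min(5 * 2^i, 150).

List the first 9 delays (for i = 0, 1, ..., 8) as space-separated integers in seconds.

Computing each delay:
  i=0: min(5*2^0, 150) = 5
  i=1: min(5*2^1, 150) = 10
  i=2: min(5*2^2, 150) = 20
  i=3: min(5*2^3, 150) = 40
  i=4: min(5*2^4, 150) = 80
  i=5: min(5*2^5, 150) = 150
  i=6: min(5*2^6, 150) = 150
  i=7: min(5*2^7, 150) = 150
  i=8: min(5*2^8, 150) = 150

Answer: 5 10 20 40 80 150 150 150 150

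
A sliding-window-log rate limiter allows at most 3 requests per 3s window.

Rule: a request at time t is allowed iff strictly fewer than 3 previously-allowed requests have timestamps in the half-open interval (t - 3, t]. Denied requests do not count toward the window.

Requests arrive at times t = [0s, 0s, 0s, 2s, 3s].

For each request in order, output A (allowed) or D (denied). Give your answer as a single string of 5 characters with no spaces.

Tracking allowed requests in the window:
  req#1 t=0s: ALLOW
  req#2 t=0s: ALLOW
  req#3 t=0s: ALLOW
  req#4 t=2s: DENY
  req#5 t=3s: ALLOW

Answer: AAADA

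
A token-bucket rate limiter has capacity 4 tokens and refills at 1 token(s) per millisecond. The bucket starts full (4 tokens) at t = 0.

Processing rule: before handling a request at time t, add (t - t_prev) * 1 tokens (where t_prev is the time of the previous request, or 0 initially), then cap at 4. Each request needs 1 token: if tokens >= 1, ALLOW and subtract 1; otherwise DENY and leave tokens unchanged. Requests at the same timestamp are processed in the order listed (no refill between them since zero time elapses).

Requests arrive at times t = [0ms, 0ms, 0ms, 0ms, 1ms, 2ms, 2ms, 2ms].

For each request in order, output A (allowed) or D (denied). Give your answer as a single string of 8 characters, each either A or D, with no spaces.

Answer: AAAAAADD

Derivation:
Simulating step by step:
  req#1 t=0ms: ALLOW
  req#2 t=0ms: ALLOW
  req#3 t=0ms: ALLOW
  req#4 t=0ms: ALLOW
  req#5 t=1ms: ALLOW
  req#6 t=2ms: ALLOW
  req#7 t=2ms: DENY
  req#8 t=2ms: DENY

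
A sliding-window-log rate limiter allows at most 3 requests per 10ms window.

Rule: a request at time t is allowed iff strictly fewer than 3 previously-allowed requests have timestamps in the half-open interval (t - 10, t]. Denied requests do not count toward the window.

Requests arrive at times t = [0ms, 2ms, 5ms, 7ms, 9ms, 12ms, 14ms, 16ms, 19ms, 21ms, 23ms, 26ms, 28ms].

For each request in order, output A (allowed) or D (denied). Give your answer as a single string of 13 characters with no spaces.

Answer: AAADDAAADDAAA

Derivation:
Tracking allowed requests in the window:
  req#1 t=0ms: ALLOW
  req#2 t=2ms: ALLOW
  req#3 t=5ms: ALLOW
  req#4 t=7ms: DENY
  req#5 t=9ms: DENY
  req#6 t=12ms: ALLOW
  req#7 t=14ms: ALLOW
  req#8 t=16ms: ALLOW
  req#9 t=19ms: DENY
  req#10 t=21ms: DENY
  req#11 t=23ms: ALLOW
  req#12 t=26ms: ALLOW
  req#13 t=28ms: ALLOW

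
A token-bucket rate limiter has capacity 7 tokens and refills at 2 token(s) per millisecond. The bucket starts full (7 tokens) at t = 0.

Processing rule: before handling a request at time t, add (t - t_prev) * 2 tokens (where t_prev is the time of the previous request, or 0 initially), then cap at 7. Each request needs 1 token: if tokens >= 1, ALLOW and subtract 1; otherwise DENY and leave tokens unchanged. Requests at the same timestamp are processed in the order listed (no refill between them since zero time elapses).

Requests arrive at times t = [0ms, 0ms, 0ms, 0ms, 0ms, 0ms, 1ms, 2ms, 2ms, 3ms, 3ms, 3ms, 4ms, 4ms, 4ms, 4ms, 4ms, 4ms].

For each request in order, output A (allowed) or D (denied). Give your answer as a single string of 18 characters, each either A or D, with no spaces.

Answer: AAAAAAAAAAAAAAADDD

Derivation:
Simulating step by step:
  req#1 t=0ms: ALLOW
  req#2 t=0ms: ALLOW
  req#3 t=0ms: ALLOW
  req#4 t=0ms: ALLOW
  req#5 t=0ms: ALLOW
  req#6 t=0ms: ALLOW
  req#7 t=1ms: ALLOW
  req#8 t=2ms: ALLOW
  req#9 t=2ms: ALLOW
  req#10 t=3ms: ALLOW
  req#11 t=3ms: ALLOW
  req#12 t=3ms: ALLOW
  req#13 t=4ms: ALLOW
  req#14 t=4ms: ALLOW
  req#15 t=4ms: ALLOW
  req#16 t=4ms: DENY
  req#17 t=4ms: DENY
  req#18 t=4ms: DENY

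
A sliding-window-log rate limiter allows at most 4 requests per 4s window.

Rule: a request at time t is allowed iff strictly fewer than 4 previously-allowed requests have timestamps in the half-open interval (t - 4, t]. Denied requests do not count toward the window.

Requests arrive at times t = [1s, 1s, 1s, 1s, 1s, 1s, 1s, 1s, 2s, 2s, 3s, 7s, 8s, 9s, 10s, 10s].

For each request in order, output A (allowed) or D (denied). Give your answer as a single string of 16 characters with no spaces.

Tracking allowed requests in the window:
  req#1 t=1s: ALLOW
  req#2 t=1s: ALLOW
  req#3 t=1s: ALLOW
  req#4 t=1s: ALLOW
  req#5 t=1s: DENY
  req#6 t=1s: DENY
  req#7 t=1s: DENY
  req#8 t=1s: DENY
  req#9 t=2s: DENY
  req#10 t=2s: DENY
  req#11 t=3s: DENY
  req#12 t=7s: ALLOW
  req#13 t=8s: ALLOW
  req#14 t=9s: ALLOW
  req#15 t=10s: ALLOW
  req#16 t=10s: DENY

Answer: AAAADDDDDDDAAAAD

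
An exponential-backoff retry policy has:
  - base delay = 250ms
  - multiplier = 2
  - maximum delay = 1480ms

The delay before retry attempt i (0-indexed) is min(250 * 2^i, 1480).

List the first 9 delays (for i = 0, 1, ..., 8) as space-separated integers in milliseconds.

Answer: 250 500 1000 1480 1480 1480 1480 1480 1480

Derivation:
Computing each delay:
  i=0: min(250*2^0, 1480) = 250
  i=1: min(250*2^1, 1480) = 500
  i=2: min(250*2^2, 1480) = 1000
  i=3: min(250*2^3, 1480) = 1480
  i=4: min(250*2^4, 1480) = 1480
  i=5: min(250*2^5, 1480) = 1480
  i=6: min(250*2^6, 1480) = 1480
  i=7: min(250*2^7, 1480) = 1480
  i=8: min(250*2^8, 1480) = 1480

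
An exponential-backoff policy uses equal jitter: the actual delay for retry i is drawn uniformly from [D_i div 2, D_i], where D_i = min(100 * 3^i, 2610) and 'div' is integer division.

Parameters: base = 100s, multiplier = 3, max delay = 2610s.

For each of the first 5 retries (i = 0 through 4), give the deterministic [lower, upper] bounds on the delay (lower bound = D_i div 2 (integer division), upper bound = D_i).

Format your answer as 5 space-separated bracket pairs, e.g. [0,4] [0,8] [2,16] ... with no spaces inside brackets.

Answer: [50,100] [150,300] [450,900] [1305,2610] [1305,2610]

Derivation:
Computing bounds per retry:
  i=0: D_i=min(100*3^0,2610)=100, bounds=[50,100]
  i=1: D_i=min(100*3^1,2610)=300, bounds=[150,300]
  i=2: D_i=min(100*3^2,2610)=900, bounds=[450,900]
  i=3: D_i=min(100*3^3,2610)=2610, bounds=[1305,2610]
  i=4: D_i=min(100*3^4,2610)=2610, bounds=[1305,2610]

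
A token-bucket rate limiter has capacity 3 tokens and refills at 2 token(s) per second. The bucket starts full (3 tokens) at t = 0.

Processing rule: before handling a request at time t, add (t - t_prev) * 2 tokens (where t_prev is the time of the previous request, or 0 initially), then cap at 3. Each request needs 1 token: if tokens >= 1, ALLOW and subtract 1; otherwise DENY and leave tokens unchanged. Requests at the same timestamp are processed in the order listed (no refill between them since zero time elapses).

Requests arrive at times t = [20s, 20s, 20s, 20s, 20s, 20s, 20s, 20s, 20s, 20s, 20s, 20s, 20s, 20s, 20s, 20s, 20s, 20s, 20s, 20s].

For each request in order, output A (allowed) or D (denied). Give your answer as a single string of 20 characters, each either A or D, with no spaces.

Answer: AAADDDDDDDDDDDDDDDDD

Derivation:
Simulating step by step:
  req#1 t=20s: ALLOW
  req#2 t=20s: ALLOW
  req#3 t=20s: ALLOW
  req#4 t=20s: DENY
  req#5 t=20s: DENY
  req#6 t=20s: DENY
  req#7 t=20s: DENY
  req#8 t=20s: DENY
  req#9 t=20s: DENY
  req#10 t=20s: DENY
  req#11 t=20s: DENY
  req#12 t=20s: DENY
  req#13 t=20s: DENY
  req#14 t=20s: DENY
  req#15 t=20s: DENY
  req#16 t=20s: DENY
  req#17 t=20s: DENY
  req#18 t=20s: DENY
  req#19 t=20s: DENY
  req#20 t=20s: DENY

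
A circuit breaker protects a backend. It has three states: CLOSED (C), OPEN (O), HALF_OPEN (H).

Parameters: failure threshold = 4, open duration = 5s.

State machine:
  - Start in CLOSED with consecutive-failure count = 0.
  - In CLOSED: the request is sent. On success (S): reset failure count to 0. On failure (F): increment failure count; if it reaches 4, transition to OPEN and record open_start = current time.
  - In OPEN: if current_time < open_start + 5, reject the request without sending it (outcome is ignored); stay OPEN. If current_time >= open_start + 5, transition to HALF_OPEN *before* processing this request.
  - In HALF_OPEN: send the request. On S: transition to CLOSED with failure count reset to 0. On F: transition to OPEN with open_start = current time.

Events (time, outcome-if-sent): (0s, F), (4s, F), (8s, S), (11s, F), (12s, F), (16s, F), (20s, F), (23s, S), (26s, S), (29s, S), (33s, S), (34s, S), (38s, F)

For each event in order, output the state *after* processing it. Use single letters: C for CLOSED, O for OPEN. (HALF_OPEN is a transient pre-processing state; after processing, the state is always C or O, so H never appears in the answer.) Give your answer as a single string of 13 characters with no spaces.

State after each event:
  event#1 t=0s outcome=F: state=CLOSED
  event#2 t=4s outcome=F: state=CLOSED
  event#3 t=8s outcome=S: state=CLOSED
  event#4 t=11s outcome=F: state=CLOSED
  event#5 t=12s outcome=F: state=CLOSED
  event#6 t=16s outcome=F: state=CLOSED
  event#7 t=20s outcome=F: state=OPEN
  event#8 t=23s outcome=S: state=OPEN
  event#9 t=26s outcome=S: state=CLOSED
  event#10 t=29s outcome=S: state=CLOSED
  event#11 t=33s outcome=S: state=CLOSED
  event#12 t=34s outcome=S: state=CLOSED
  event#13 t=38s outcome=F: state=CLOSED

Answer: CCCCCCOOCCCCC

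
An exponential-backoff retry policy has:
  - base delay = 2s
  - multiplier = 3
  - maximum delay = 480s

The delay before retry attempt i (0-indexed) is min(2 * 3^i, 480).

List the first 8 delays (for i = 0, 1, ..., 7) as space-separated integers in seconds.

Answer: 2 6 18 54 162 480 480 480

Derivation:
Computing each delay:
  i=0: min(2*3^0, 480) = 2
  i=1: min(2*3^1, 480) = 6
  i=2: min(2*3^2, 480) = 18
  i=3: min(2*3^3, 480) = 54
  i=4: min(2*3^4, 480) = 162
  i=5: min(2*3^5, 480) = 480
  i=6: min(2*3^6, 480) = 480
  i=7: min(2*3^7, 480) = 480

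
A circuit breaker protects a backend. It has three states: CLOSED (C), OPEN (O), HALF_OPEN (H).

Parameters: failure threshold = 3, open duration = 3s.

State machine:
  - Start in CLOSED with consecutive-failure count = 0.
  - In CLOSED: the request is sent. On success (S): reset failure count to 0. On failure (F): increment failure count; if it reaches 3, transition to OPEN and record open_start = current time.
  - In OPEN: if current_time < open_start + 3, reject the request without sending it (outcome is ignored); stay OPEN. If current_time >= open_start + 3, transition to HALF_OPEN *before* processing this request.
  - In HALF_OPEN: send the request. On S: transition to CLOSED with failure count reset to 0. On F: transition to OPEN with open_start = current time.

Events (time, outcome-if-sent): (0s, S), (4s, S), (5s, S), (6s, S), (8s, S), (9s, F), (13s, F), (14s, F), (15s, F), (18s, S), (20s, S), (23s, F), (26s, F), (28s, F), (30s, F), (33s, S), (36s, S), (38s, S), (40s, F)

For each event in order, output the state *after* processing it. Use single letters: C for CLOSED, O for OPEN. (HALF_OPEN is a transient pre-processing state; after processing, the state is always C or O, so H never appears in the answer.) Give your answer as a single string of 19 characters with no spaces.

State after each event:
  event#1 t=0s outcome=S: state=CLOSED
  event#2 t=4s outcome=S: state=CLOSED
  event#3 t=5s outcome=S: state=CLOSED
  event#4 t=6s outcome=S: state=CLOSED
  event#5 t=8s outcome=S: state=CLOSED
  event#6 t=9s outcome=F: state=CLOSED
  event#7 t=13s outcome=F: state=CLOSED
  event#8 t=14s outcome=F: state=OPEN
  event#9 t=15s outcome=F: state=OPEN
  event#10 t=18s outcome=S: state=CLOSED
  event#11 t=20s outcome=S: state=CLOSED
  event#12 t=23s outcome=F: state=CLOSED
  event#13 t=26s outcome=F: state=CLOSED
  event#14 t=28s outcome=F: state=OPEN
  event#15 t=30s outcome=F: state=OPEN
  event#16 t=33s outcome=S: state=CLOSED
  event#17 t=36s outcome=S: state=CLOSED
  event#18 t=38s outcome=S: state=CLOSED
  event#19 t=40s outcome=F: state=CLOSED

Answer: CCCCCCCOOCCCCOOCCCC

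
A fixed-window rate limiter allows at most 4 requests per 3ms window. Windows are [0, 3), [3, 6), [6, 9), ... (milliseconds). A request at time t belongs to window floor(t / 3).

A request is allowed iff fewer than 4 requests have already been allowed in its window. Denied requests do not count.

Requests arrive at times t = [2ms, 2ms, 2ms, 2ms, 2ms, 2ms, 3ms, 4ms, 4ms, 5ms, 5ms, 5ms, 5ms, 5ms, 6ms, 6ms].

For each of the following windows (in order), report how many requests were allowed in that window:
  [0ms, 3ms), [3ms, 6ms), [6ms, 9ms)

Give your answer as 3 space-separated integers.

Answer: 4 4 2

Derivation:
Processing requests:
  req#1 t=2ms (window 0): ALLOW
  req#2 t=2ms (window 0): ALLOW
  req#3 t=2ms (window 0): ALLOW
  req#4 t=2ms (window 0): ALLOW
  req#5 t=2ms (window 0): DENY
  req#6 t=2ms (window 0): DENY
  req#7 t=3ms (window 1): ALLOW
  req#8 t=4ms (window 1): ALLOW
  req#9 t=4ms (window 1): ALLOW
  req#10 t=5ms (window 1): ALLOW
  req#11 t=5ms (window 1): DENY
  req#12 t=5ms (window 1): DENY
  req#13 t=5ms (window 1): DENY
  req#14 t=5ms (window 1): DENY
  req#15 t=6ms (window 2): ALLOW
  req#16 t=6ms (window 2): ALLOW

Allowed counts by window: 4 4 2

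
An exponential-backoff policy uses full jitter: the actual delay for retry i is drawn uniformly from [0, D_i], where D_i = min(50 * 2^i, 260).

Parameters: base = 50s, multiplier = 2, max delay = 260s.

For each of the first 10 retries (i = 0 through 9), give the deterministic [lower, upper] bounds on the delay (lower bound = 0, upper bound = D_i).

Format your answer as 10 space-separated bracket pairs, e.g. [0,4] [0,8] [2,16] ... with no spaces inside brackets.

Computing bounds per retry:
  i=0: D_i=min(50*2^0,260)=50, bounds=[0,50]
  i=1: D_i=min(50*2^1,260)=100, bounds=[0,100]
  i=2: D_i=min(50*2^2,260)=200, bounds=[0,200]
  i=3: D_i=min(50*2^3,260)=260, bounds=[0,260]
  i=4: D_i=min(50*2^4,260)=260, bounds=[0,260]
  i=5: D_i=min(50*2^5,260)=260, bounds=[0,260]
  i=6: D_i=min(50*2^6,260)=260, bounds=[0,260]
  i=7: D_i=min(50*2^7,260)=260, bounds=[0,260]
  i=8: D_i=min(50*2^8,260)=260, bounds=[0,260]
  i=9: D_i=min(50*2^9,260)=260, bounds=[0,260]

Answer: [0,50] [0,100] [0,200] [0,260] [0,260] [0,260] [0,260] [0,260] [0,260] [0,260]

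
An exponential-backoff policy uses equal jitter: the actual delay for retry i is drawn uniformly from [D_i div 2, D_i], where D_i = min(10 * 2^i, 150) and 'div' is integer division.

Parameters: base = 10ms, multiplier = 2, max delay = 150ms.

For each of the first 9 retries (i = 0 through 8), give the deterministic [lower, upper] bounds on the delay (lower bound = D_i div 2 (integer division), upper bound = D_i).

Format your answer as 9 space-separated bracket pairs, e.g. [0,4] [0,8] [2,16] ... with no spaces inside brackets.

Computing bounds per retry:
  i=0: D_i=min(10*2^0,150)=10, bounds=[5,10]
  i=1: D_i=min(10*2^1,150)=20, bounds=[10,20]
  i=2: D_i=min(10*2^2,150)=40, bounds=[20,40]
  i=3: D_i=min(10*2^3,150)=80, bounds=[40,80]
  i=4: D_i=min(10*2^4,150)=150, bounds=[75,150]
  i=5: D_i=min(10*2^5,150)=150, bounds=[75,150]
  i=6: D_i=min(10*2^6,150)=150, bounds=[75,150]
  i=7: D_i=min(10*2^7,150)=150, bounds=[75,150]
  i=8: D_i=min(10*2^8,150)=150, bounds=[75,150]

Answer: [5,10] [10,20] [20,40] [40,80] [75,150] [75,150] [75,150] [75,150] [75,150]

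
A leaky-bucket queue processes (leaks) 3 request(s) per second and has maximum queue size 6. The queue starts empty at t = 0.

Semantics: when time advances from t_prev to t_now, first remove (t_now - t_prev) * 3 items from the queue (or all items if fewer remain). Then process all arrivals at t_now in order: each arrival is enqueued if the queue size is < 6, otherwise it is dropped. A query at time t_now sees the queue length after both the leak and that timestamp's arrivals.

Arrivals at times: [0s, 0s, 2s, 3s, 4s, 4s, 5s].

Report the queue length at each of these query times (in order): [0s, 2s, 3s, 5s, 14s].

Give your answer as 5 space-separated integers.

Queue lengths at query times:
  query t=0s: backlog = 2
  query t=2s: backlog = 1
  query t=3s: backlog = 1
  query t=5s: backlog = 1
  query t=14s: backlog = 0

Answer: 2 1 1 1 0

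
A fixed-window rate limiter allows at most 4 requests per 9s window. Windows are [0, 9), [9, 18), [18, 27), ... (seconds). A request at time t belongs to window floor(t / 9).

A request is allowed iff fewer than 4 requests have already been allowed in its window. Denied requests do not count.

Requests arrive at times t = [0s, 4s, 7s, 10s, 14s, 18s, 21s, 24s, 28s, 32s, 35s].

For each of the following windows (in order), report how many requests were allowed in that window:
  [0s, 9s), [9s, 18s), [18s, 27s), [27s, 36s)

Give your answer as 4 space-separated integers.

Answer: 3 2 3 3

Derivation:
Processing requests:
  req#1 t=0s (window 0): ALLOW
  req#2 t=4s (window 0): ALLOW
  req#3 t=7s (window 0): ALLOW
  req#4 t=10s (window 1): ALLOW
  req#5 t=14s (window 1): ALLOW
  req#6 t=18s (window 2): ALLOW
  req#7 t=21s (window 2): ALLOW
  req#8 t=24s (window 2): ALLOW
  req#9 t=28s (window 3): ALLOW
  req#10 t=32s (window 3): ALLOW
  req#11 t=35s (window 3): ALLOW

Allowed counts by window: 3 2 3 3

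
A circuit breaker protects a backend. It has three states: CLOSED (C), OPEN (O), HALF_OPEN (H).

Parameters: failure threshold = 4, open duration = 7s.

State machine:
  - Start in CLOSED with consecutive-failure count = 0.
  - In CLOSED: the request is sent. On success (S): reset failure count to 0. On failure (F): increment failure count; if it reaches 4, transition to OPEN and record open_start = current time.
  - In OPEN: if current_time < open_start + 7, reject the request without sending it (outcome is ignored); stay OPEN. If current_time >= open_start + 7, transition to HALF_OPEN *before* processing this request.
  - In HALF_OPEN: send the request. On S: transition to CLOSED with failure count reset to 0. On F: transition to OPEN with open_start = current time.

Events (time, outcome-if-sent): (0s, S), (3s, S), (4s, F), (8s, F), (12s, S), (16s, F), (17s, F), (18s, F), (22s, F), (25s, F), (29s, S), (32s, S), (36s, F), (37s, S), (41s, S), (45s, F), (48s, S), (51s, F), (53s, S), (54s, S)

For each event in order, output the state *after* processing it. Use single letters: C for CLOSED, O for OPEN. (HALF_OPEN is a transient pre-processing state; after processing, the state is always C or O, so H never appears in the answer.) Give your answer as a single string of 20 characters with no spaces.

Answer: CCCCCCCCOOCCCCCCCCCC

Derivation:
State after each event:
  event#1 t=0s outcome=S: state=CLOSED
  event#2 t=3s outcome=S: state=CLOSED
  event#3 t=4s outcome=F: state=CLOSED
  event#4 t=8s outcome=F: state=CLOSED
  event#5 t=12s outcome=S: state=CLOSED
  event#6 t=16s outcome=F: state=CLOSED
  event#7 t=17s outcome=F: state=CLOSED
  event#8 t=18s outcome=F: state=CLOSED
  event#9 t=22s outcome=F: state=OPEN
  event#10 t=25s outcome=F: state=OPEN
  event#11 t=29s outcome=S: state=CLOSED
  event#12 t=32s outcome=S: state=CLOSED
  event#13 t=36s outcome=F: state=CLOSED
  event#14 t=37s outcome=S: state=CLOSED
  event#15 t=41s outcome=S: state=CLOSED
  event#16 t=45s outcome=F: state=CLOSED
  event#17 t=48s outcome=S: state=CLOSED
  event#18 t=51s outcome=F: state=CLOSED
  event#19 t=53s outcome=S: state=CLOSED
  event#20 t=54s outcome=S: state=CLOSED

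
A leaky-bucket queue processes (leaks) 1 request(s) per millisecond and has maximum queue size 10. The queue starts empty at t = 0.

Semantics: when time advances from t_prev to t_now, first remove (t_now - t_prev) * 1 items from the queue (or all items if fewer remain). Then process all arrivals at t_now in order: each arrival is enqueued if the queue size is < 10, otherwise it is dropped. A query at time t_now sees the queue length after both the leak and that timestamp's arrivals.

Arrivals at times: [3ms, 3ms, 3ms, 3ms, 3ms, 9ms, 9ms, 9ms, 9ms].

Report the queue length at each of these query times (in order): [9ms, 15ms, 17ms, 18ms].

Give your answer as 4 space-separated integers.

Queue lengths at query times:
  query t=9ms: backlog = 4
  query t=15ms: backlog = 0
  query t=17ms: backlog = 0
  query t=18ms: backlog = 0

Answer: 4 0 0 0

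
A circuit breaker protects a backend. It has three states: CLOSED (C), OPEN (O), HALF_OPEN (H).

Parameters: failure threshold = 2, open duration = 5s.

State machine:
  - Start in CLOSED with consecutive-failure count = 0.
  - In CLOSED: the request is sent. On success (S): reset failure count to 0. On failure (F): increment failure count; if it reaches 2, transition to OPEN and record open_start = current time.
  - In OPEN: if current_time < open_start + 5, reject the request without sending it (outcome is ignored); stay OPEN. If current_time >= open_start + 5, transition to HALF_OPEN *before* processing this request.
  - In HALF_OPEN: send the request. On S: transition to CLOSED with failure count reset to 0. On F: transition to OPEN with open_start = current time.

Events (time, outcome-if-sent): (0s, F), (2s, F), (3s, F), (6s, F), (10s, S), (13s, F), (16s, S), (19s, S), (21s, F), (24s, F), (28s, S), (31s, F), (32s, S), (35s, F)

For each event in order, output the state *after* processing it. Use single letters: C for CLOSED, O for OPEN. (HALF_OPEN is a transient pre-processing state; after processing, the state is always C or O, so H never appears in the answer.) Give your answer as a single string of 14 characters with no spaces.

Answer: COOOCCCCCOOOOO

Derivation:
State after each event:
  event#1 t=0s outcome=F: state=CLOSED
  event#2 t=2s outcome=F: state=OPEN
  event#3 t=3s outcome=F: state=OPEN
  event#4 t=6s outcome=F: state=OPEN
  event#5 t=10s outcome=S: state=CLOSED
  event#6 t=13s outcome=F: state=CLOSED
  event#7 t=16s outcome=S: state=CLOSED
  event#8 t=19s outcome=S: state=CLOSED
  event#9 t=21s outcome=F: state=CLOSED
  event#10 t=24s outcome=F: state=OPEN
  event#11 t=28s outcome=S: state=OPEN
  event#12 t=31s outcome=F: state=OPEN
  event#13 t=32s outcome=S: state=OPEN
  event#14 t=35s outcome=F: state=OPEN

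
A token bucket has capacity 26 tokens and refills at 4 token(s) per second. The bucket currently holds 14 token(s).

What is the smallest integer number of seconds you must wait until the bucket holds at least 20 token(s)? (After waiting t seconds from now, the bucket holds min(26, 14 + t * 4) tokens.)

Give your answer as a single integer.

Need 14 + t * 4 >= 20, so t >= 6/4.
Smallest integer t = ceil(6/4) = 2.

Answer: 2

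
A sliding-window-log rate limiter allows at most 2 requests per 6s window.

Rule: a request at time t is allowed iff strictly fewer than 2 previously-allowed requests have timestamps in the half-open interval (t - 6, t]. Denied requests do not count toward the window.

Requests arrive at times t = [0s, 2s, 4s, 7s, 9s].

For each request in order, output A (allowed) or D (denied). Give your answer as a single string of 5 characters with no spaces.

Answer: AADAA

Derivation:
Tracking allowed requests in the window:
  req#1 t=0s: ALLOW
  req#2 t=2s: ALLOW
  req#3 t=4s: DENY
  req#4 t=7s: ALLOW
  req#5 t=9s: ALLOW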